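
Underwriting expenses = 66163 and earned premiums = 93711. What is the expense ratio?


Expense ratio = expenses / premiums
= 66163 / 93711
= 0.706


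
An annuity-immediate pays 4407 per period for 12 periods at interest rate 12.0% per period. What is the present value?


PV = PMT * (1 - (1+i)^(-n)) / i
= 4407 * (1 - (1+0.12)^(-12)) / 0.12
= 4407 * (1 - 0.256675) / 0.12
= 4407 * 6.194374
= 27298.6072


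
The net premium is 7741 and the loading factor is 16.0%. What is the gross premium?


Gross = net * (1 + loading)
= 7741 * (1 + 0.16)
= 7741 * 1.16
= 8979.56


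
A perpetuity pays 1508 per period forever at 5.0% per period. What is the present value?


PV = PMT / i
= 1508 / 0.05
= 30160.0


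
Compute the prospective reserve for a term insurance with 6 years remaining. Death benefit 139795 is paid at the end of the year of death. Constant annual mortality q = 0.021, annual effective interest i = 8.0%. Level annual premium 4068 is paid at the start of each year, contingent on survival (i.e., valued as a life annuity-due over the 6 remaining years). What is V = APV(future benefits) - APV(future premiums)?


v = 1/(1+i) = 0.925926
APV(future benefits) per unit = sum_{k=0}^{5} k_p_x * q * v^(k+1) = 0.092562
APV(future benefits) = 139795 * 0.092562 = 12939.6736
Life annuity-due factor ä_{x:6} = sum_{k=0}^{5} k_p_x * v^k = 4.76032
APV(future premiums) = 4068 * 4.76032 = 19364.9816
V = 12939.6736 - 19364.9816
= -6425.308


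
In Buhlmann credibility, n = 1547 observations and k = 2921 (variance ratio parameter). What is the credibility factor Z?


Z = n / (n + k)
= 1547 / (1547 + 2921)
= 1547 / 4468
= 0.3462


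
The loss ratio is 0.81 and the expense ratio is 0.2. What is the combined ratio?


Combined ratio = loss ratio + expense ratio
= 0.81 + 0.2
= 1.01


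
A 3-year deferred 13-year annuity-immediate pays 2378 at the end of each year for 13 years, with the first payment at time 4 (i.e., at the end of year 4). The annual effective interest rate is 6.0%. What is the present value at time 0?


PV at time 3 of the 13-year annuity-immediate:
a_n = 2378 * (1-(1+0.06)^(-13))/0.06 = 21051.6801
Discount back 3 years to time 0:
PV = 21051.6801 * (1+0.06)^(-3)
= 21051.6801 * 0.839619
= 17675.3965


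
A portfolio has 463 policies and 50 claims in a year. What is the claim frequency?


frequency = claims / policies
= 50 / 463
= 0.108


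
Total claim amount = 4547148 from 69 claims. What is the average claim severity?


severity = total / number
= 4547148 / 69
= 65900.6957


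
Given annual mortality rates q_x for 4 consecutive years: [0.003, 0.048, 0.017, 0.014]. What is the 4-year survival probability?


p_k = 1 - q_k for each year
Survival = product of (1 - q_k)
= 0.997 * 0.952 * 0.983 * 0.986
= 0.9199


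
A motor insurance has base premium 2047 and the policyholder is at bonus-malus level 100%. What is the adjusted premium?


adjusted = base * BM_level / 100
= 2047 * 100 / 100
= 2047 * 1.0
= 2047.0


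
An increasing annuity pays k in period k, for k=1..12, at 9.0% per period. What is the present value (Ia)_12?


(Ia)_n = sum_{k=1}^{n} k * v^k, v = 1/(1+i)
v = 0.917431
Sum computed term by term:
(Ia)_12 = 39.3197


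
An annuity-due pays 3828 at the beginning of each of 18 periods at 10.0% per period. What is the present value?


PV_due = PMT * (1-(1+i)^(-n))/i * (1+i)
PV_immediate = 31395.0055
PV_due = 31395.0055 * 1.1
= 34534.5061


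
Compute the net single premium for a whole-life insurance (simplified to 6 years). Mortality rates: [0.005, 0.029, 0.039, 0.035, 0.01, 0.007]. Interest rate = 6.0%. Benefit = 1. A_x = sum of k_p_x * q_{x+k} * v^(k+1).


v = 0.943396
Year 0: k_p_x=1.0, q=0.005, term=0.004717
Year 1: k_p_x=0.995, q=0.029, term=0.025681
Year 2: k_p_x=0.966145, q=0.039, term=0.031637
Year 3: k_p_x=0.928465, q=0.035, term=0.02574
Year 4: k_p_x=0.895969, q=0.01, term=0.006695
Year 5: k_p_x=0.887009, q=0.007, term=0.004377
A_x = 0.0988


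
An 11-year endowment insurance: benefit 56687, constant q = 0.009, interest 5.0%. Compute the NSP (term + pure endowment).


Term component = 4069.9485
Pure endowment = 11_p_x * v^11 * benefit = 0.905337 * 0.584679 * 56687 = 30006.2265
NSP = 34076.175


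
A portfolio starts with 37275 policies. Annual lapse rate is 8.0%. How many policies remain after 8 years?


remaining = initial * (1 - lapse)^years
= 37275 * (1 - 0.08)^8
= 37275 * 0.513219
= 19130.2335


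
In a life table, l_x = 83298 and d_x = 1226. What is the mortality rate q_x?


q_x = d_x / l_x
= 1226 / 83298
= 0.0147


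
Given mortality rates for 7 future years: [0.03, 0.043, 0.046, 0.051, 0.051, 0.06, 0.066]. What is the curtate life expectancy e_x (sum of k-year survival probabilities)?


e_x = sum_{k=1}^{n} k_p_x
k_p_x values:
  1_p_x = 0.97
  2_p_x = 0.92829
  3_p_x = 0.885589
  4_p_x = 0.840424
  5_p_x = 0.797562
  6_p_x = 0.749708
  7_p_x = 0.700228
e_x = 5.8718


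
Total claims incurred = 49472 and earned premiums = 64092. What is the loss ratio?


Loss ratio = claims / premiums
= 49472 / 64092
= 0.7719


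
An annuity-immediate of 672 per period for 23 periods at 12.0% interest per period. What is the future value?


FV = PMT * ((1+i)^n - 1) / i
= 672 * ((1.12)^23 - 1) / 0.12
= 672 * (13.552347 - 1) / 0.12
= 70293.1447


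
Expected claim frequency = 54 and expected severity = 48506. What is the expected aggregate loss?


E[S] = E[N] * E[X]
= 54 * 48506
= 2.6193e+06


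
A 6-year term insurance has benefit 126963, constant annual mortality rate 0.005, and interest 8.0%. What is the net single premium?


NSP = benefit * sum_{k=0}^{n-1} k_p_x * q * v^(k+1)
With constant q=0.005, v=0.925926
Sum = 0.022853
NSP = 126963 * 0.022853
= 2901.4833


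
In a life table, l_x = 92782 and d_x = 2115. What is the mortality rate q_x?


q_x = d_x / l_x
= 2115 / 92782
= 0.0228


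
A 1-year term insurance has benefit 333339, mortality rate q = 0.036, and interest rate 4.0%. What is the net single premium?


NSP = benefit * q * v
v = 1/(1+i) = 0.961538
NSP = 333339 * 0.036 * 0.961538
= 11538.6577


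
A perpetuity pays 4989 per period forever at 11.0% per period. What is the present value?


PV = PMT / i
= 4989 / 0.11
= 45354.5455


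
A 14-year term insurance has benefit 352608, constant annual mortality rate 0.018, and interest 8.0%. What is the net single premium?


NSP = benefit * sum_{k=0}^{n-1} k_p_x * q * v^(k+1)
With constant q=0.018, v=0.925926
Sum = 0.135181
NSP = 352608 * 0.135181
= 47665.887


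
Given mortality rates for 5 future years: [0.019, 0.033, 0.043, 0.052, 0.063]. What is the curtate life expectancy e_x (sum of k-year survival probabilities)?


e_x = sum_{k=1}^{n} k_p_x
k_p_x values:
  1_p_x = 0.981
  2_p_x = 0.948627
  3_p_x = 0.907836
  4_p_x = 0.860629
  5_p_x = 0.806409
e_x = 4.5045


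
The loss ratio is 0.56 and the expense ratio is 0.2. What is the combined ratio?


Combined ratio = loss ratio + expense ratio
= 0.56 + 0.2
= 0.76


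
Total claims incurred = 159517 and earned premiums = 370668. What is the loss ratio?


Loss ratio = claims / premiums
= 159517 / 370668
= 0.4304


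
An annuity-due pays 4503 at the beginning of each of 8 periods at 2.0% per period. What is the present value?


PV_due = PMT * (1-(1+i)^(-n))/i * (1+i)
PV_immediate = 32986.6429
PV_due = 32986.6429 * 1.02
= 33646.3758


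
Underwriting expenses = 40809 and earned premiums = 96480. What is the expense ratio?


Expense ratio = expenses / premiums
= 40809 / 96480
= 0.423


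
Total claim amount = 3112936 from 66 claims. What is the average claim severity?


severity = total / number
= 3112936 / 66
= 47165.697


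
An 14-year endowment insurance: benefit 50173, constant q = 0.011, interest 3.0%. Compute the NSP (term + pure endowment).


Term component = 5838.4013
Pure endowment = 14_p_x * v^14 * benefit = 0.856541 * 0.661118 * 50173 = 28411.686
NSP = 34250.0873


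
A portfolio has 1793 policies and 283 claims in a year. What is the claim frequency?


frequency = claims / policies
= 283 / 1793
= 0.1578


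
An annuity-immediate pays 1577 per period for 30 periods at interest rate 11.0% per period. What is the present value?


PV = PMT * (1 - (1+i)^(-n)) / i
= 1577 * (1 - (1+0.11)^(-30)) / 0.11
= 1577 * (1 - 0.043683) / 0.11
= 1577 * 8.693793
= 13710.1109


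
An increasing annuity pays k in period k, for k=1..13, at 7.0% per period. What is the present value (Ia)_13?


(Ia)_n = sum_{k=1}^{n} k * v^k, v = 1/(1+i)
v = 0.934579
Sum computed term by term:
(Ia)_13 = 50.6878


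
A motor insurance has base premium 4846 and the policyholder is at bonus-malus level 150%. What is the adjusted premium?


adjusted = base * BM_level / 100
= 4846 * 150 / 100
= 4846 * 1.5
= 7269.0


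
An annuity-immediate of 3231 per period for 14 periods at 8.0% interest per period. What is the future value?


FV = PMT * ((1+i)^n - 1) / i
= 3231 * ((1.08)^14 - 1) / 0.08
= 3231 * (2.937194 - 1) / 0.08
= 78238.4075


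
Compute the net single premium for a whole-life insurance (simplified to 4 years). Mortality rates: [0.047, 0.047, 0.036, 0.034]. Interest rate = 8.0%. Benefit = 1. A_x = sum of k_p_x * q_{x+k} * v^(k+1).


v = 0.925926
Year 0: k_p_x=1.0, q=0.047, term=0.043519
Year 1: k_p_x=0.953, q=0.047, term=0.038401
Year 2: k_p_x=0.908209, q=0.036, term=0.025955
Year 3: k_p_x=0.875513, q=0.034, term=0.02188
A_x = 0.1298


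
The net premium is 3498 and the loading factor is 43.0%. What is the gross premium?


Gross = net * (1 + loading)
= 3498 * (1 + 0.43)
= 3498 * 1.43
= 5002.14


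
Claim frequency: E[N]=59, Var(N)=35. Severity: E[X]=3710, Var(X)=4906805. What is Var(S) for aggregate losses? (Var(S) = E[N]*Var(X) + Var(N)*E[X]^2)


Var(S) = E[N]*Var(X) + Var(N)*E[X]^2
= 59*4906805 + 35*3710^2
= 289501495 + 481743500
= 7.7124e+08


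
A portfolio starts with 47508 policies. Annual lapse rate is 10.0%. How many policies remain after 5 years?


remaining = initial * (1 - lapse)^years
= 47508 * (1 - 0.1)^5
= 47508 * 0.59049
= 28052.9989


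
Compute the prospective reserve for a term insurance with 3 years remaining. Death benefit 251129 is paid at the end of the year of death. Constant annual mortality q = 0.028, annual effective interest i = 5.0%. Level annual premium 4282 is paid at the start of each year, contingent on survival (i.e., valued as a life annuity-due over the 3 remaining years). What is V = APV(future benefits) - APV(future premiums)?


v = 1/(1+i) = 0.952381
APV(future benefits) per unit = sum_{k=0}^{2} k_p_x * q * v^(k+1) = 0.074204
APV(future benefits) = 251129 * 0.074204 = 18634.8515
Life annuity-due factor ä_{x:3} = sum_{k=0}^{2} k_p_x * v^k = 2.782661
APV(future premiums) = 4282 * 2.782661 = 11915.3554
V = 18634.8515 - 11915.3554
= 6719.4961


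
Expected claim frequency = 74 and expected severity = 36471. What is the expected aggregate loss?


E[S] = E[N] * E[X]
= 74 * 36471
= 2.6989e+06


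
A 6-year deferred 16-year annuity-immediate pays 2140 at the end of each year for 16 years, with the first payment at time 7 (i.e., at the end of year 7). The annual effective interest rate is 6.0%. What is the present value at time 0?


PV at time 6 of the 16-year annuity-immediate:
a_n = 2140 * (1-(1+0.06)^(-16))/0.06 = 21626.6159
Discount back 6 years to time 0:
PV = 21626.6159 * (1+0.06)^(-6)
= 21626.6159 * 0.704961
= 15245.9108


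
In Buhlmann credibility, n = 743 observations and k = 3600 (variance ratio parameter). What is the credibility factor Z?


Z = n / (n + k)
= 743 / (743 + 3600)
= 743 / 4343
= 0.1711


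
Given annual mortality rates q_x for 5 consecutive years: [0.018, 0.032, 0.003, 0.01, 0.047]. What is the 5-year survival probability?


p_k = 1 - q_k for each year
Survival = product of (1 - q_k)
= 0.982 * 0.968 * 0.997 * 0.99 * 0.953
= 0.8941


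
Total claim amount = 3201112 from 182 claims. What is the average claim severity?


severity = total / number
= 3201112 / 182
= 17588.5275


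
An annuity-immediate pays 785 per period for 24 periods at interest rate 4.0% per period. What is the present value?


PV = PMT * (1 - (1+i)^(-n)) / i
= 785 * (1 - (1+0.04)^(-24)) / 0.04
= 785 * (1 - 0.390121) / 0.04
= 785 * 15.246963
= 11968.8661


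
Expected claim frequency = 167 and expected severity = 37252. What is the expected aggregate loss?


E[S] = E[N] * E[X]
= 167 * 37252
= 6.2211e+06


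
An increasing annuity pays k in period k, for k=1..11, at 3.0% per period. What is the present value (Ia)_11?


(Ia)_n = sum_{k=1}^{n} k * v^k, v = 1/(1+i)
v = 0.970874
Sum computed term by term:
(Ia)_11 = 52.7856


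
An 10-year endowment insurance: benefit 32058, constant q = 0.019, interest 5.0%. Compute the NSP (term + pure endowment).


Term component = 4354.1623
Pure endowment = 10_p_x * v^10 * benefit = 0.825449 * 0.613913 * 32058 = 16245.5159
NSP = 20599.6782


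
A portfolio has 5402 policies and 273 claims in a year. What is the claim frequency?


frequency = claims / policies
= 273 / 5402
= 0.0505


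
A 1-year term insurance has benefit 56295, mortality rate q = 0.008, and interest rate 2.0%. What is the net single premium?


NSP = benefit * q * v
v = 1/(1+i) = 0.980392
NSP = 56295 * 0.008 * 0.980392
= 441.5294


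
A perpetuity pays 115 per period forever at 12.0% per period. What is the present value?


PV = PMT / i
= 115 / 0.12
= 958.3333


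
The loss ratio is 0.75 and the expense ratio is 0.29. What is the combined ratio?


Combined ratio = loss ratio + expense ratio
= 0.75 + 0.29
= 1.04


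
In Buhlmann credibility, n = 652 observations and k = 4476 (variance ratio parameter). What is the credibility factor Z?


Z = n / (n + k)
= 652 / (652 + 4476)
= 652 / 5128
= 0.1271


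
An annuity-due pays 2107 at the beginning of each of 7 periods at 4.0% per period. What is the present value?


PV_due = PMT * (1-(1+i)^(-n))/i * (1+i)
PV_immediate = 12646.3292
PV_due = 12646.3292 * 1.04
= 13152.1824


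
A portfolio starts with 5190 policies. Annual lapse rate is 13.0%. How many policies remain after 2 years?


remaining = initial * (1 - lapse)^years
= 5190 * (1 - 0.13)^2
= 5190 * 0.7569
= 3928.311


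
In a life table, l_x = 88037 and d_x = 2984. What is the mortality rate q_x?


q_x = d_x / l_x
= 2984 / 88037
= 0.0339


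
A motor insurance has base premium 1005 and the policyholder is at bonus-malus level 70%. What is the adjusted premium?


adjusted = base * BM_level / 100
= 1005 * 70 / 100
= 1005 * 0.7
= 703.5


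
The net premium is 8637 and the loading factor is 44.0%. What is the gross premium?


Gross = net * (1 + loading)
= 8637 * (1 + 0.44)
= 8637 * 1.44
= 12437.28


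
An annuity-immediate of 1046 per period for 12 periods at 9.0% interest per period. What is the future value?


FV = PMT * ((1+i)^n - 1) / i
= 1046 * ((1.09)^12 - 1) / 0.09
= 1046 * (2.812665 - 1) / 0.09
= 21067.1929


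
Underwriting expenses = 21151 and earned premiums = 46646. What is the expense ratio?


Expense ratio = expenses / premiums
= 21151 / 46646
= 0.4534


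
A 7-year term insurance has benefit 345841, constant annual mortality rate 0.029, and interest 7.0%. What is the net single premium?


NSP = benefit * sum_{k=0}^{n-1} k_p_x * q * v^(k+1)
With constant q=0.029, v=0.934579
Sum = 0.144469
NSP = 345841 * 0.144469
= 49963.2259


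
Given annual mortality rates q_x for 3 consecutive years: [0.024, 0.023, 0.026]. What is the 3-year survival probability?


p_k = 1 - q_k for each year
Survival = product of (1 - q_k)
= 0.976 * 0.977 * 0.974
= 0.9288


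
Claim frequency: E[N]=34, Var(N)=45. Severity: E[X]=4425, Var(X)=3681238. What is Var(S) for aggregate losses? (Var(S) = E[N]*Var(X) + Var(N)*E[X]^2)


Var(S) = E[N]*Var(X) + Var(N)*E[X]^2
= 34*3681238 + 45*4425^2
= 125162092 + 881128125
= 1.0063e+09


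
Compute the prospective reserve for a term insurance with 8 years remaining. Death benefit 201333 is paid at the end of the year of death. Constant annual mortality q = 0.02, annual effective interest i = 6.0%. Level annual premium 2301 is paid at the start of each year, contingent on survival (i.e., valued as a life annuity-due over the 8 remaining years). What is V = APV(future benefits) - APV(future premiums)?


v = 1/(1+i) = 0.943396
APV(future benefits) per unit = sum_{k=0}^{7} k_p_x * q * v^(k+1) = 0.116555
APV(future benefits) = 201333 * 0.116555 = 23466.4058
Life annuity-due factor ä_{x:8} = sum_{k=0}^{7} k_p_x * v^k = 6.177425
APV(future premiums) = 2301 * 6.177425 = 14214.2549
V = 23466.4058 - 14214.2549
= 9252.1509


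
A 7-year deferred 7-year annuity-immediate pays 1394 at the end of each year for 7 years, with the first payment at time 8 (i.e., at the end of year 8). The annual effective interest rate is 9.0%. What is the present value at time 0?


PV at time 7 of the 7-year annuity-immediate:
a_n = 1394 * (1-(1+0.09)^(-7))/0.09 = 7015.9363
Discount back 7 years to time 0:
PV = 7015.9363 * (1+0.09)^(-7)
= 7015.9363 * 0.547034
= 3837.9574


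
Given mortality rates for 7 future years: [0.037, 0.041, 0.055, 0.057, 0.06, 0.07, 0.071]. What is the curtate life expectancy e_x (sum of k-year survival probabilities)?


e_x = sum_{k=1}^{n} k_p_x
k_p_x values:
  1_p_x = 0.963
  2_p_x = 0.923517
  3_p_x = 0.872724
  4_p_x = 0.822978
  5_p_x = 0.7736
  6_p_x = 0.719448
  7_p_x = 0.668367
e_x = 5.7436


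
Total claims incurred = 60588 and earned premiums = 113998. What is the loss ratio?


Loss ratio = claims / premiums
= 60588 / 113998
= 0.5315


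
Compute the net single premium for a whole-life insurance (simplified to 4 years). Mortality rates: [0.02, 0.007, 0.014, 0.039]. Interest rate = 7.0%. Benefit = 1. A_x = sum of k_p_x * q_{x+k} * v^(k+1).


v = 0.934579
Year 0: k_p_x=1.0, q=0.02, term=0.018692
Year 1: k_p_x=0.98, q=0.007, term=0.005992
Year 2: k_p_x=0.97314, q=0.014, term=0.011121
Year 3: k_p_x=0.959516, q=0.039, term=0.028548
A_x = 0.0644


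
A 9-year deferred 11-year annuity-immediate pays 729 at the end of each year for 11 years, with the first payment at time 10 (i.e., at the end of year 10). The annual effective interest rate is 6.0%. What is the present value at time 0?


PV at time 9 of the 11-year annuity-immediate:
a_n = 729 * (1-(1+0.06)^(-11))/0.06 = 5749.5316
Discount back 9 years to time 0:
PV = 5749.5316 * (1+0.06)^(-9)
= 5749.5316 * 0.591898
= 3403.1389


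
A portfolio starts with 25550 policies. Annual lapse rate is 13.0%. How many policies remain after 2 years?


remaining = initial * (1 - lapse)^years
= 25550 * (1 - 0.13)^2
= 25550 * 0.7569
= 19338.795


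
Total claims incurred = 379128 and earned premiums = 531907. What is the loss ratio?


Loss ratio = claims / premiums
= 379128 / 531907
= 0.7128


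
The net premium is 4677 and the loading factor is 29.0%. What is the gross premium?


Gross = net * (1 + loading)
= 4677 * (1 + 0.29)
= 4677 * 1.29
= 6033.33


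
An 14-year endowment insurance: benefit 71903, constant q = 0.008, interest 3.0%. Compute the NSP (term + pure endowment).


Term component = 6194.2176
Pure endowment = 14_p_x * v^14 * benefit = 0.893642 * 0.661118 * 71903 = 42480.4663
NSP = 48674.6839


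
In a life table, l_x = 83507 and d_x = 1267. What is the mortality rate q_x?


q_x = d_x / l_x
= 1267 / 83507
= 0.0152


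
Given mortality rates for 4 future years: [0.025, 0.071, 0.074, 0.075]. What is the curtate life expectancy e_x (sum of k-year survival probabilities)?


e_x = sum_{k=1}^{n} k_p_x
k_p_x values:
  1_p_x = 0.975
  2_p_x = 0.905775
  3_p_x = 0.838748
  4_p_x = 0.775842
e_x = 3.4954


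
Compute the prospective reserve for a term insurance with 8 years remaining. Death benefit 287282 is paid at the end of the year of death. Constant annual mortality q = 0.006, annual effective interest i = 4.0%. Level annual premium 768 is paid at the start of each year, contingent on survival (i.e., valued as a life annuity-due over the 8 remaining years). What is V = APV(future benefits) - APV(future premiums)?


v = 1/(1+i) = 0.961538
APV(future benefits) per unit = sum_{k=0}^{7} k_p_x * q * v^(k+1) = 0.039607
APV(future benefits) = 287282 * 0.039607 = 11378.4342
Life annuity-due factor ä_{x:8} = sum_{k=0}^{7} k_p_x * v^k = 6.865247
APV(future premiums) = 768 * 6.865247 = 5272.5098
V = 11378.4342 - 5272.5098
= 6105.9244


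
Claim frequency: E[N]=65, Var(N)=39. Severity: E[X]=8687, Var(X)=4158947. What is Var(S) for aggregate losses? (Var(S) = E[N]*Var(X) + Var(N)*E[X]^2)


Var(S) = E[N]*Var(X) + Var(N)*E[X]^2
= 65*4158947 + 39*8687^2
= 270331555 + 2943094791
= 3.2134e+09


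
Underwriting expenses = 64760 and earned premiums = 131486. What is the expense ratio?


Expense ratio = expenses / premiums
= 64760 / 131486
= 0.4925


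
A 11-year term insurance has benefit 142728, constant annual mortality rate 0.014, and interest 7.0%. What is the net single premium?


NSP = benefit * sum_{k=0}^{n-1} k_p_x * q * v^(k+1)
With constant q=0.014, v=0.934579
Sum = 0.09886
NSP = 142728 * 0.09886
= 14110.0708


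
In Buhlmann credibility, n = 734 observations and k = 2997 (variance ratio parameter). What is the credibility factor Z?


Z = n / (n + k)
= 734 / (734 + 2997)
= 734 / 3731
= 0.1967


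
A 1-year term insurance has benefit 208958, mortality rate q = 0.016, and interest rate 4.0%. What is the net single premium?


NSP = benefit * q * v
v = 1/(1+i) = 0.961538
NSP = 208958 * 0.016 * 0.961538
= 3214.7385


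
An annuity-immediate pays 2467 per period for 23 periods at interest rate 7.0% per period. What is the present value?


PV = PMT * (1 - (1+i)^(-n)) / i
= 2467 * (1 - (1+0.07)^(-23)) / 0.07
= 2467 * (1 - 0.210947) / 0.07
= 2467 * 11.272187
= 27808.4863


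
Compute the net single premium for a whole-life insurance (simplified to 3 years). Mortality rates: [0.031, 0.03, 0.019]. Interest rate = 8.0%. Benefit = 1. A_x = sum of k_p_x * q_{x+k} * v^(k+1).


v = 0.925926
Year 0: k_p_x=1.0, q=0.031, term=0.028704
Year 1: k_p_x=0.969, q=0.03, term=0.024923
Year 2: k_p_x=0.93993, q=0.019, term=0.014177
A_x = 0.0678


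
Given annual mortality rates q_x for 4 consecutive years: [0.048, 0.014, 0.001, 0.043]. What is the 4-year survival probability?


p_k = 1 - q_k for each year
Survival = product of (1 - q_k)
= 0.952 * 0.986 * 0.999 * 0.957
= 0.8974


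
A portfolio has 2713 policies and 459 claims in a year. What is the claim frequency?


frequency = claims / policies
= 459 / 2713
= 0.1692


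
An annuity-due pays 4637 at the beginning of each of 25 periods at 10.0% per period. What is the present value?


PV_due = PMT * (1-(1+i)^(-n))/i * (1+i)
PV_immediate = 42090.2346
PV_due = 42090.2346 * 1.1
= 46299.258


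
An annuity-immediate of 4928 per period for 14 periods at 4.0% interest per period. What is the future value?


FV = PMT * ((1+i)^n - 1) / i
= 4928 * ((1.04)^14 - 1) / 0.04
= 4928 * (1.731676 - 1) / 0.04
= 90142.5383


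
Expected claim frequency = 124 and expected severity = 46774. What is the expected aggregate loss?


E[S] = E[N] * E[X]
= 124 * 46774
= 5.8000e+06


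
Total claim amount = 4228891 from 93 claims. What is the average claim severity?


severity = total / number
= 4228891 / 93
= 45471.9462


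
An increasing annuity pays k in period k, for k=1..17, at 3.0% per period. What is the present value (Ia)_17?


(Ia)_n = sum_{k=1}^{n} k * v^k, v = 1/(1+i)
v = 0.970874
Sum computed term by term:
(Ia)_17 = 109.1941


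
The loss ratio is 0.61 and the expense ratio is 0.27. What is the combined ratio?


Combined ratio = loss ratio + expense ratio
= 0.61 + 0.27
= 0.88


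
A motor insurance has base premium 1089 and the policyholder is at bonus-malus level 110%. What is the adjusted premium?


adjusted = base * BM_level / 100
= 1089 * 110 / 100
= 1089 * 1.1
= 1197.9


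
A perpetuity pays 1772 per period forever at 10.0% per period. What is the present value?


PV = PMT / i
= 1772 / 0.1
= 17720.0


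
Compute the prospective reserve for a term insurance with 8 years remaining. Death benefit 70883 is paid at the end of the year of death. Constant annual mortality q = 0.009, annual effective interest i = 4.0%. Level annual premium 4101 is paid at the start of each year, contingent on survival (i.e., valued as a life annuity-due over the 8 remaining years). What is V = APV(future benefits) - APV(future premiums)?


v = 1/(1+i) = 0.961538
APV(future benefits) per unit = sum_{k=0}^{7} k_p_x * q * v^(k+1) = 0.058829
APV(future benefits) = 70883 * 0.058829 = 4169.9833
Life annuity-due factor ä_{x:8} = sum_{k=0}^{7} k_p_x * v^k = 6.79803
APV(future premiums) = 4101 * 6.79803 = 27878.7195
V = 4169.9833 - 27878.7195
= -23708.7363


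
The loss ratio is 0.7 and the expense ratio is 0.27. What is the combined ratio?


Combined ratio = loss ratio + expense ratio
= 0.7 + 0.27
= 0.97


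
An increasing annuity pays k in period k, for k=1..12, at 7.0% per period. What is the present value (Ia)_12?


(Ia)_n = sum_{k=1}^{n} k * v^k, v = 1/(1+i)
v = 0.934579
Sum computed term by term:
(Ia)_12 = 45.2933


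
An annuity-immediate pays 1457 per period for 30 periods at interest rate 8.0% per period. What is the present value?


PV = PMT * (1 - (1+i)^(-n)) / i
= 1457 * (1 - (1+0.08)^(-30)) / 0.08
= 1457 * (1 - 0.099377) / 0.08
= 1457 * 11.257783
= 16402.5903


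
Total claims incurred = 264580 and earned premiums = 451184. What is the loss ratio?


Loss ratio = claims / premiums
= 264580 / 451184
= 0.5864


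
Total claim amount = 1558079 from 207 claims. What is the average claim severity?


severity = total / number
= 1558079 / 207
= 7526.9517


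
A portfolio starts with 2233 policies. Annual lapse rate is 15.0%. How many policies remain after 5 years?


remaining = initial * (1 - lapse)^years
= 2233 * (1 - 0.15)^5
= 2233 * 0.443705
= 990.794


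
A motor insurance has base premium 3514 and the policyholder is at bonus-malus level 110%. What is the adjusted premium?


adjusted = base * BM_level / 100
= 3514 * 110 / 100
= 3514 * 1.1
= 3865.4


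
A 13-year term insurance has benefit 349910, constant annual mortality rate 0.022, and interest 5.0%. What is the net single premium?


NSP = benefit * sum_{k=0}^{n-1} k_p_x * q * v^(k+1)
With constant q=0.022, v=0.952381
Sum = 0.184207
NSP = 349910 * 0.184207
= 64455.8912


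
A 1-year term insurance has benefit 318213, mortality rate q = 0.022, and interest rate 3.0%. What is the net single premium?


NSP = benefit * q * v
v = 1/(1+i) = 0.970874
NSP = 318213 * 0.022 * 0.970874
= 6796.7825


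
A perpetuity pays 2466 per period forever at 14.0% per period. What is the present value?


PV = PMT / i
= 2466 / 0.14
= 17614.2857


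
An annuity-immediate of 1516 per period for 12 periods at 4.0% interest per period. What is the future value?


FV = PMT * ((1+i)^n - 1) / i
= 1516 * ((1.04)^12 - 1) / 0.04
= 1516 * (1.601032 - 1) / 0.04
= 22779.1211


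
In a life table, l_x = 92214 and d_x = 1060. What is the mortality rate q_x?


q_x = d_x / l_x
= 1060 / 92214
= 0.0115


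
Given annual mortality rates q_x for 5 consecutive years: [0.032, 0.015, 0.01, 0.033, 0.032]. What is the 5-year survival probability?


p_k = 1 - q_k for each year
Survival = product of (1 - q_k)
= 0.968 * 0.985 * 0.99 * 0.967 * 0.968
= 0.8836


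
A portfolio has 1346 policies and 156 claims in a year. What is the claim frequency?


frequency = claims / policies
= 156 / 1346
= 0.1159


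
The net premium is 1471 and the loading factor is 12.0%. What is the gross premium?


Gross = net * (1 + loading)
= 1471 * (1 + 0.12)
= 1471 * 1.12
= 1647.52


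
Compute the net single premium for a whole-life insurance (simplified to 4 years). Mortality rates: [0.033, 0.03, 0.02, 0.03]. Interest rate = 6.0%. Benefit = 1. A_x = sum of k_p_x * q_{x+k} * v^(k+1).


v = 0.943396
Year 0: k_p_x=1.0, q=0.033, term=0.031132
Year 1: k_p_x=0.967, q=0.03, term=0.025819
Year 2: k_p_x=0.93799, q=0.02, term=0.015751
Year 3: k_p_x=0.91923, q=0.03, term=0.021843
A_x = 0.0945


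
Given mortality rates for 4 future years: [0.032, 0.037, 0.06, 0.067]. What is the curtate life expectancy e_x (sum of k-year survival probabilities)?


e_x = sum_{k=1}^{n} k_p_x
k_p_x values:
  1_p_x = 0.968
  2_p_x = 0.932184
  3_p_x = 0.876253
  4_p_x = 0.817544
e_x = 3.594


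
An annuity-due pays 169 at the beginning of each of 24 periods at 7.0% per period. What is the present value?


PV_due = PMT * (1-(1+i)^(-n))/i * (1+i)
PV_immediate = 1938.3174
PV_due = 1938.3174 * 1.07
= 2073.9997


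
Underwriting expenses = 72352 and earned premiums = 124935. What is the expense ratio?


Expense ratio = expenses / premiums
= 72352 / 124935
= 0.5791


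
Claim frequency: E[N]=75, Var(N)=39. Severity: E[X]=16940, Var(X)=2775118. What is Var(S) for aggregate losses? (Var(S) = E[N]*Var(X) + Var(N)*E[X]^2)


Var(S) = E[N]*Var(X) + Var(N)*E[X]^2
= 75*2775118 + 39*16940^2
= 208133850 + 11191580400
= 1.1400e+10


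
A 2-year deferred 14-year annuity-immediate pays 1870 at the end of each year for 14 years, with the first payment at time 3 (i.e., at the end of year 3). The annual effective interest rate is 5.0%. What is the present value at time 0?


PV at time 2 of the 14-year annuity-immediate:
a_n = 1870 * (1-(1+0.05)^(-14))/0.05 = 18510.4586
Discount back 2 years to time 0:
PV = 18510.4586 * (1+0.05)^(-2)
= 18510.4586 * 0.907029
= 16789.5316


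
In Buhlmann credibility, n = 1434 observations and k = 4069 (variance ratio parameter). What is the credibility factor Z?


Z = n / (n + k)
= 1434 / (1434 + 4069)
= 1434 / 5503
= 0.2606


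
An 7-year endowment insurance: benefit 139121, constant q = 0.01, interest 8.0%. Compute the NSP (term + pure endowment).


Term component = 7051.0978
Pure endowment = 7_p_x * v^7 * benefit = 0.932065 * 0.58349 * 139121 = 75661.1198
NSP = 82712.2176


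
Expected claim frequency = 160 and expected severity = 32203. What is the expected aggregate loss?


E[S] = E[N] * E[X]
= 160 * 32203
= 5.1525e+06


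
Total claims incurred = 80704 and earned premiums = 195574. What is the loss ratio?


Loss ratio = claims / premiums
= 80704 / 195574
= 0.4127


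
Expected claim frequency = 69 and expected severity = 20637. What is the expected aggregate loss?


E[S] = E[N] * E[X]
= 69 * 20637
= 1.4240e+06


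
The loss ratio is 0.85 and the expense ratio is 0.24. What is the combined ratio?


Combined ratio = loss ratio + expense ratio
= 0.85 + 0.24
= 1.09


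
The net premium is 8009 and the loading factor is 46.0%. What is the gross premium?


Gross = net * (1 + loading)
= 8009 * (1 + 0.46)
= 8009 * 1.46
= 11693.14


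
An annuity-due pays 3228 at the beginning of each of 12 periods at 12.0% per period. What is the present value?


PV_due = PMT * (1-(1+i)^(-n))/i * (1+i)
PV_immediate = 19995.44
PV_due = 19995.44 * 1.12
= 22394.8928


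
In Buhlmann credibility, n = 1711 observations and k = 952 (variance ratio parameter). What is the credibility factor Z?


Z = n / (n + k)
= 1711 / (1711 + 952)
= 1711 / 2663
= 0.6425


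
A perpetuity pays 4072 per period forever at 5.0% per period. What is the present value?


PV = PMT / i
= 4072 / 0.05
= 81440.0


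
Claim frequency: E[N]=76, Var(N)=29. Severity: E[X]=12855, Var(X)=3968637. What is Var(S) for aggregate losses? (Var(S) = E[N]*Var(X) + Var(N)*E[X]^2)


Var(S) = E[N]*Var(X) + Var(N)*E[X]^2
= 76*3968637 + 29*12855^2
= 301616412 + 4792279725
= 5.0939e+09


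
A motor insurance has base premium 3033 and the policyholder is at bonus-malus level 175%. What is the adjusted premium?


adjusted = base * BM_level / 100
= 3033 * 175 / 100
= 3033 * 1.75
= 5307.75


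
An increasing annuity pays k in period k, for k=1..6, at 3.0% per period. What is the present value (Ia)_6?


(Ia)_n = sum_{k=1}^{n} k * v^k, v = 1/(1+i)
v = 0.970874
Sum computed term by term:
(Ia)_6 = 18.4934


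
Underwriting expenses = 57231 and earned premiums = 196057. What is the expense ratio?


Expense ratio = expenses / premiums
= 57231 / 196057
= 0.2919


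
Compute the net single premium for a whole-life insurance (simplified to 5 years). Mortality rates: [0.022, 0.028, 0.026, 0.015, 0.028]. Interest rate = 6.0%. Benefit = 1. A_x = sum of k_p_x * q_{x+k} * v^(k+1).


v = 0.943396
Year 0: k_p_x=1.0, q=0.022, term=0.020755
Year 1: k_p_x=0.978, q=0.028, term=0.024372
Year 2: k_p_x=0.950616, q=0.026, term=0.020752
Year 3: k_p_x=0.9259, q=0.015, term=0.011001
Year 4: k_p_x=0.912011, q=0.028, term=0.019082
A_x = 0.096


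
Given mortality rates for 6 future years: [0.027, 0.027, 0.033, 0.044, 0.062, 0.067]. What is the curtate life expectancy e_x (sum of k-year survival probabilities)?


e_x = sum_{k=1}^{n} k_p_x
k_p_x values:
  1_p_x = 0.973
  2_p_x = 0.946729
  3_p_x = 0.915487
  4_p_x = 0.875206
  5_p_x = 0.820943
  6_p_x = 0.76594
e_x = 5.2973


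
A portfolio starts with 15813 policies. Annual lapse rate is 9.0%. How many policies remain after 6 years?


remaining = initial * (1 - lapse)^years
= 15813 * (1 - 0.09)^6
= 15813 * 0.567869
= 8979.7165


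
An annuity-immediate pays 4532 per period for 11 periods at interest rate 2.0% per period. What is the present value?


PV = PMT * (1 - (1+i)^(-n)) / i
= 4532 * (1 - (1+0.02)^(-11)) / 0.02
= 4532 * (1 - 0.804263) / 0.02
= 4532 * 9.786848
= 44353.9953


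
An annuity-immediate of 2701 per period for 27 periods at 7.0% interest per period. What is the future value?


FV = PMT * ((1+i)^n - 1) / i
= 2701 * ((1.07)^27 - 1) / 0.07
= 2701 * (6.213868 - 1) / 0.07
= 201180.8067


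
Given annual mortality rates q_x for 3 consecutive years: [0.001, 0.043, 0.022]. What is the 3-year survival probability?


p_k = 1 - q_k for each year
Survival = product of (1 - q_k)
= 0.999 * 0.957 * 0.978
= 0.935


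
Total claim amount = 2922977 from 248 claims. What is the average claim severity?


severity = total / number
= 2922977 / 248
= 11786.1976


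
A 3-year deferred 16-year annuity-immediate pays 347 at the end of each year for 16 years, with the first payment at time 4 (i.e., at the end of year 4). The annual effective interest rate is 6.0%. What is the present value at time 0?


PV at time 3 of the 16-year annuity-immediate:
a_n = 347 * (1-(1+0.06)^(-16))/0.06 = 3506.7457
Discount back 3 years to time 0:
PV = 3506.7457 * (1+0.06)^(-3)
= 3506.7457 * 0.839619
= 2944.3313


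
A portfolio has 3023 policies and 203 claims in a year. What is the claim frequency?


frequency = claims / policies
= 203 / 3023
= 0.0672


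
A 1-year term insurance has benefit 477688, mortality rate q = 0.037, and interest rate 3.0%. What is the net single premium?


NSP = benefit * q * v
v = 1/(1+i) = 0.970874
NSP = 477688 * 0.037 * 0.970874
= 17159.666


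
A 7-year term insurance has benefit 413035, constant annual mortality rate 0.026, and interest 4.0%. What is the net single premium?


NSP = benefit * sum_{k=0}^{n-1} k_p_x * q * v^(k+1)
With constant q=0.026, v=0.961538
Sum = 0.144991
NSP = 413035 * 0.144991
= 59886.4982


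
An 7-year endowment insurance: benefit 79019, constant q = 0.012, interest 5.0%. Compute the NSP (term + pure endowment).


Term component = 5305.6304
Pure endowment = 7_p_x * v^7 * benefit = 0.918964 * 0.710681 * 79019 = 51606.5763
NSP = 56912.2067


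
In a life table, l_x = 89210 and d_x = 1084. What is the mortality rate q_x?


q_x = d_x / l_x
= 1084 / 89210
= 0.0122


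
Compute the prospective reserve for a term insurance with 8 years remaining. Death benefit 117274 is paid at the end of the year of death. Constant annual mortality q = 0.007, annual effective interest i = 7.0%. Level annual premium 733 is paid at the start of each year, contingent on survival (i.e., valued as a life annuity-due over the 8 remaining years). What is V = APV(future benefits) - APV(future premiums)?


v = 1/(1+i) = 0.934579
APV(future benefits) per unit = sum_{k=0}^{7} k_p_x * q * v^(k+1) = 0.040891
APV(future benefits) = 117274 * 0.040891 = 4795.3975
Life annuity-due factor ä_{x:8} = sum_{k=0}^{7} k_p_x * v^k = 6.250412
APV(future premiums) = 733 * 6.250412 = 4581.5517
V = 4795.3975 - 4581.5517
= 213.8459


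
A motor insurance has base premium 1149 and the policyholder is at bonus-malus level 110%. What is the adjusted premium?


adjusted = base * BM_level / 100
= 1149 * 110 / 100
= 1149 * 1.1
= 1263.9


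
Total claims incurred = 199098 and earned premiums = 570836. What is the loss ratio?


Loss ratio = claims / premiums
= 199098 / 570836
= 0.3488


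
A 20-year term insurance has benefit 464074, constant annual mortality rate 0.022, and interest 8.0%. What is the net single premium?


NSP = benefit * sum_{k=0}^{n-1} k_p_x * q * v^(k+1)
With constant q=0.022, v=0.925926
Sum = 0.186029
NSP = 464074 * 0.186029
= 86331.4358


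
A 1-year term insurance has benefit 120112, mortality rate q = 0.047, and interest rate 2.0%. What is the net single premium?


NSP = benefit * q * v
v = 1/(1+i) = 0.980392
NSP = 120112 * 0.047 * 0.980392
= 5534.5725


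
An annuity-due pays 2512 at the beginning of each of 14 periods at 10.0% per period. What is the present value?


PV_due = PMT * (1-(1+i)^(-n))/i * (1+i)
PV_immediate = 18505.1189
PV_due = 18505.1189 * 1.1
= 20355.6308


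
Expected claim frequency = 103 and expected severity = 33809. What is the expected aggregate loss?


E[S] = E[N] * E[X]
= 103 * 33809
= 3.4823e+06


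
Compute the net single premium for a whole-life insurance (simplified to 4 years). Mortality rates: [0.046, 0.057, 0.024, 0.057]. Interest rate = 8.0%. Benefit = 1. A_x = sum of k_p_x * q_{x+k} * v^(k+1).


v = 0.925926
Year 0: k_p_x=1.0, q=0.046, term=0.042593
Year 1: k_p_x=0.954, q=0.057, term=0.04662
Year 2: k_p_x=0.899622, q=0.024, term=0.01714
Year 3: k_p_x=0.878031, q=0.057, term=0.036787
A_x = 0.1431


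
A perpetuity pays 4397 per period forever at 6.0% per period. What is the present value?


PV = PMT / i
= 4397 / 0.06
= 73283.3333


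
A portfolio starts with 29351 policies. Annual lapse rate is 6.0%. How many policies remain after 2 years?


remaining = initial * (1 - lapse)^years
= 29351 * (1 - 0.06)^2
= 29351 * 0.8836
= 25934.5436


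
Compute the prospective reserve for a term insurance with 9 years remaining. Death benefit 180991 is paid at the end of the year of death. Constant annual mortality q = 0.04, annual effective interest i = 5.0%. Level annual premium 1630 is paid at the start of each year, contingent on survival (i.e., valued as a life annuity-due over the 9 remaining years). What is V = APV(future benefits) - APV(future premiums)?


v = 1/(1+i) = 0.952381
APV(future benefits) per unit = sum_{k=0}^{8} k_p_x * q * v^(k+1) = 0.246038
APV(future benefits) = 180991 * 0.246038 = 44530.737
Life annuity-due factor ä_{x:9} = sum_{k=0}^{8} k_p_x * v^k = 6.458508
APV(future premiums) = 1630 * 6.458508 = 10527.3683
V = 44530.737 - 10527.3683
= 34003.3687


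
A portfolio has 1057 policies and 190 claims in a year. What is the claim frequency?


frequency = claims / policies
= 190 / 1057
= 0.1798


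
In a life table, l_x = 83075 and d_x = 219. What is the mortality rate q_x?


q_x = d_x / l_x
= 219 / 83075
= 0.0026


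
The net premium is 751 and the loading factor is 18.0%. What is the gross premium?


Gross = net * (1 + loading)
= 751 * (1 + 0.18)
= 751 * 1.18
= 886.18


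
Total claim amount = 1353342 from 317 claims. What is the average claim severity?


severity = total / number
= 1353342 / 317
= 4269.2177
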